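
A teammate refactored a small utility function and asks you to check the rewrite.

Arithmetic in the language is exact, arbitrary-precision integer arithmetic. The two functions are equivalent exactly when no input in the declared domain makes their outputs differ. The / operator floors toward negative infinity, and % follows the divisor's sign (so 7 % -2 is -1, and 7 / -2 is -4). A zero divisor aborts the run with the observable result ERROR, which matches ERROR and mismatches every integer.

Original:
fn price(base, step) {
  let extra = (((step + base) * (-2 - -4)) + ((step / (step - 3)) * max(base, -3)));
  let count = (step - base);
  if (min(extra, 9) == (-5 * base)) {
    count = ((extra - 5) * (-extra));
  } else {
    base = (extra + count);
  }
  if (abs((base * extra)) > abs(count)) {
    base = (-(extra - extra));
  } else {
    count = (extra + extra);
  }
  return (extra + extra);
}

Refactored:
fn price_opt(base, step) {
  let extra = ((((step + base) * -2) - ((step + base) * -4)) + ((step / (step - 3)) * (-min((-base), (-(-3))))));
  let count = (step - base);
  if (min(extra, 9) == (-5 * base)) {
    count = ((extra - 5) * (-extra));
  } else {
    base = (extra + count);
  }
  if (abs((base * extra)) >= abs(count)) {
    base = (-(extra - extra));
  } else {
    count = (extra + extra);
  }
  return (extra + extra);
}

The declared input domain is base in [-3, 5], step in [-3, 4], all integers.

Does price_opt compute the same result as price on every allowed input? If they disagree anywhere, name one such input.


Equivalent. The suspicious edit (`(abs((base * extra)) > abs(count))` became `(abs((base * extra)) >= abs(count))`) never changes the result for any input inside the declared domain.
Every one of the 72 inputs gives matching results.
One worked example (base=4, step=-2) — price: extra := 4 | count := -6 | (min(extra, 9) == (-5 * base)): false | base := -2 | (abs((base * extra)) > abs(count)): true | base := 0 | result 8; price_opt: extra := 4 | count := -6 | (min(extra, 9) == (-5 * base)): false | base := -2 | (abs((base * extra)) >= abs(count)): true | base := 0 | result 8; agreement on 8.
verdict: equivalent


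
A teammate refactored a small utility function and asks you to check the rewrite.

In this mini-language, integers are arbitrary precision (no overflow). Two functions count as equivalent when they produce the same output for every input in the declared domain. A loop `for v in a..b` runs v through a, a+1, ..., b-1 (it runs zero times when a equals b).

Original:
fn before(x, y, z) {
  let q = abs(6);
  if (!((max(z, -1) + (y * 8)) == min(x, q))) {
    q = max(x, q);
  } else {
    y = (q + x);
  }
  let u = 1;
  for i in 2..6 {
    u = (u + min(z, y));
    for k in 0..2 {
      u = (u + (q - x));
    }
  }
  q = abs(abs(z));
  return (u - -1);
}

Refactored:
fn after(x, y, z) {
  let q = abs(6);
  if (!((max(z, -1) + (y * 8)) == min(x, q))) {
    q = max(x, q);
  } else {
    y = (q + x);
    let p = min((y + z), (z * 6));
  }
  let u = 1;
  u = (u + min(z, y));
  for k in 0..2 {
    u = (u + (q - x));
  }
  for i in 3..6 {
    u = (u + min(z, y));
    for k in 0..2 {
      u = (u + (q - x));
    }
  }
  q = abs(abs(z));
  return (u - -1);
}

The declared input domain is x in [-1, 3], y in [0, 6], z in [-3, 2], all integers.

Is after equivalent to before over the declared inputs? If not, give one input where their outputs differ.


The diff adds an assignment to `p` whose value nothing reads, which nothing downstream consumes.
As a probe, take x=3, y=3, z=-2: before runs q := 6 | (!((max(z, -1) + (y * 8)) == min(x, q))): true | q := 6 | u := 1 | iter i=2: | u := -1 | iter k=0: | u := 2 | iter k=1: | u := 5 | iter i=3: | u := 3 | iter k=0: | u := 6 | iter k=1: | u := 9 | iter i=4: | u := 7 | iter k=0: | u := 10 | iter k=1: | u := 13 | iter i=5: | u := 11 | iter k=0: | u := 14 | iter k=1: | u := 17 | q := 2 | result 18; after runs q := 6 | (!((max(z, -1) + (y * 8)) == min(x, q))): true | q := 6 | u := 1 | u := -1 | iter k=0: | u := 2 | iter k=1: | u := 5 | iter i=3: | u := 3 | iter k=0: | u := 6 | iter k=1: | u := 9 | iter i=4: | u := 7 | iter k=0: | u := 10 | iter k=1: | u := 13 | iter i=5: | u := 11 | iter k=0: | u := 14 | iter k=1: | u := 17 | q := 2 | result 18; both end at 18.
Checked all 210 inputs in the declared domain: the outputs agree on every one.
verdict: equivalent


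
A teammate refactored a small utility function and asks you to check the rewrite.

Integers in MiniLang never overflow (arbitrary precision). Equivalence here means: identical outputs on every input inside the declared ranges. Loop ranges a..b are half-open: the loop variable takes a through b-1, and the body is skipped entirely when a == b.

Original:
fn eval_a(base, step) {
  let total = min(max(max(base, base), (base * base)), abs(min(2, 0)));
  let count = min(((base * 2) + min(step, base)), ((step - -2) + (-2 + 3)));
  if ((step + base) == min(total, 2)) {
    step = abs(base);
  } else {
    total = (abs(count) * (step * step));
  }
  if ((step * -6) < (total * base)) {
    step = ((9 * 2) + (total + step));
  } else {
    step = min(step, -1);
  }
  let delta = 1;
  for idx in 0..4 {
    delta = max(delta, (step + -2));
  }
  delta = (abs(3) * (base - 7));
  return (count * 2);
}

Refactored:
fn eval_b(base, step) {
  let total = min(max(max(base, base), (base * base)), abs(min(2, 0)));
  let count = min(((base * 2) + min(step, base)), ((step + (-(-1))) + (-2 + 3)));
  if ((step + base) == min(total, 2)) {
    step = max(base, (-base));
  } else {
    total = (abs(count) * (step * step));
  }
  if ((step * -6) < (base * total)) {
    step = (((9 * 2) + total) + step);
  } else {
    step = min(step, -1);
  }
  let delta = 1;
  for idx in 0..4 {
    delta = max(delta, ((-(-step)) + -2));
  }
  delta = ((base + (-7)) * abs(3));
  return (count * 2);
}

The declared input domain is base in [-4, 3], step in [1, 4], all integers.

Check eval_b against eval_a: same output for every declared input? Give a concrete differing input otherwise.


The rewrite breaks on base=2, step=1, where the results are 8 and 6.
eval_a: total := 0 | count := 4 | ((step + base) == min(total, 2)): false | total := 4 | ((step * -6) < (total * base)): true | step := 23 | delta := 1 | iter idx=0: | delta := 21 | iter idx=1: | delta := 21 | iter idx=2: | delta := 21 | iter idx=3: | delta := 21 | delta := -15 | result 8
eval_b: total := 0 | count := 3 | ((step + base) == min(total, 2)): false | total := 3 | ((step * -6) < (base * total)): true | step := 22 | delta := 1 | iter idx=0: | delta := 20 | iter idx=1: | delta := 20 | iter idx=2: | delta := 20 | iter idx=3: | delta := 20 | delta := -15 | result 6
verdict: not equivalent; witness: base=2, step=1


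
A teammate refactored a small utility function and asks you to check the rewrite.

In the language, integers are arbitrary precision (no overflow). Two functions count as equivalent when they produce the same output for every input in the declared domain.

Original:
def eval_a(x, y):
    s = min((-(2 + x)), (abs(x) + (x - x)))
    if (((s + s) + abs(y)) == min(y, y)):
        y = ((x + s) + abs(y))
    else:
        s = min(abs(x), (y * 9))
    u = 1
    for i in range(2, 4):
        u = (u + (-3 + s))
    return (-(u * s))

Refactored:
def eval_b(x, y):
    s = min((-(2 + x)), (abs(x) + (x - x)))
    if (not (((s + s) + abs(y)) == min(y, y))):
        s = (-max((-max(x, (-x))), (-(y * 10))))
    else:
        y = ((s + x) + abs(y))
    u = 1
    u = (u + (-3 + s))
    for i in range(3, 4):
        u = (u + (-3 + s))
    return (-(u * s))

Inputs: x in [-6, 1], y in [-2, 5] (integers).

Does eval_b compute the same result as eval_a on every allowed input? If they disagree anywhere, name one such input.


Run the pair on x=-6, y=-2.
eval_a: s=4, then (((s + s) + abs(y)) == min(y, y)) is false, then s=-18, then u=1, then (i=2), then u=-20, then (i=3), then u=-41, then returns -738
eval_b: s=4, then (not (((s + s) + abs(y)) == min(y, y))) is true, then s=-20, then u=1, then u=-22, then (i=3), then u=-45, then returns -900
-738 against -900: the behavior changed.
verdict: not equivalent; witness: x=-6, y=-2


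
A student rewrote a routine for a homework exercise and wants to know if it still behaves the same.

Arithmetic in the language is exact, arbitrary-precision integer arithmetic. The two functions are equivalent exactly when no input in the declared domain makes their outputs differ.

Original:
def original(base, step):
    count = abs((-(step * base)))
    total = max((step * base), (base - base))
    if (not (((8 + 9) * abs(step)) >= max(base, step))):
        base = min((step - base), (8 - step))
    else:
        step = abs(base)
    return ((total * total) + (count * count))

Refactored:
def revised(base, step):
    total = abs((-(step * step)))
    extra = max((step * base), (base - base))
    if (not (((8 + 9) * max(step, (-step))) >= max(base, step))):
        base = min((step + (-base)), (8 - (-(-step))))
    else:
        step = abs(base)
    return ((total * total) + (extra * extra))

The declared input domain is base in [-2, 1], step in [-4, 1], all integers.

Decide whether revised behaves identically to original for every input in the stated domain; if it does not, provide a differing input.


Not equivalent: base=-2, step=-4 separates them (128 vs 320).
original: count=8, then total=8, then (not (((8 + 9) * abs(step)) >= max(base, step))) is false, then step=2, then returns 128
revised: total=16, then extra=8, then (not (((8 + 9) * max(step, (-step))) >= max(base, step))) is false, then step=2, then returns 320
verdict: not equivalent; witness: base=-2, step=-4


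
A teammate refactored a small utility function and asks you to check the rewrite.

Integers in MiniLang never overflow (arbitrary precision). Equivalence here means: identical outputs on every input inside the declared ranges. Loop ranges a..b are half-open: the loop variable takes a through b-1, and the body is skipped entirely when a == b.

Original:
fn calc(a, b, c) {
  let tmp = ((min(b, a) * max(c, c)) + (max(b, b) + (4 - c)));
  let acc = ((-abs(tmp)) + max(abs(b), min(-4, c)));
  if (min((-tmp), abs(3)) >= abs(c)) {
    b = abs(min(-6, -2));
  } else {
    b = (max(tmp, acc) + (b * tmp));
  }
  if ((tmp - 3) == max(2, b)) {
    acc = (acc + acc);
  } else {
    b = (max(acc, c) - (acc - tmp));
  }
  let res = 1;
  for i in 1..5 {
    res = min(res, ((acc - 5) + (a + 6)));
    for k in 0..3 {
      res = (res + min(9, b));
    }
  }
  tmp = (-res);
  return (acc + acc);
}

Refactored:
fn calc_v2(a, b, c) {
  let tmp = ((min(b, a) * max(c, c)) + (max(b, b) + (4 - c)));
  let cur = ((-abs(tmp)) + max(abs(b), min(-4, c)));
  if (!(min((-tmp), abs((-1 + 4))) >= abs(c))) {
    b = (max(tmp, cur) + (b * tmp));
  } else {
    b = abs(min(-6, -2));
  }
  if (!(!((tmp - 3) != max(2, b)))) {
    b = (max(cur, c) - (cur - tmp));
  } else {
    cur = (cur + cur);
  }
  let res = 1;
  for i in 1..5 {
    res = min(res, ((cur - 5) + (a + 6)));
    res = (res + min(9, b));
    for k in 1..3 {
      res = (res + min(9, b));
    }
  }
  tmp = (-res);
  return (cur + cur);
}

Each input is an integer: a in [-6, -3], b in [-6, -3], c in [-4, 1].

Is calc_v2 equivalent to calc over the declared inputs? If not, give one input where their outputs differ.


The two are interchangeable: comparison usage differs, arithmetic usage differs, min/max/abs usage differs, local variable names differ, constant usage differs, statement counts differ, loop structure differs, boolean connective usage differs, and every declared input agrees.
One worked example (a=-5, b=-5, c=-3) — calc: tmp becomes 17; next acc becomes -12; next (min((-tmp), abs(3)) >= abs(c)) evaluates to false; next b becomes -68; next ((tmp - 3) == max(2, b)) evaluates to false; next b becomes 26; next res becomes 1; next at i=1:; next res becomes -16; next at k=0:; next res becomes -7; next at k=1:; next res becomes 2; next at k=2:; next res becomes 11; next at i=2:; next res becomes -16; next at k=0:; next res becomes -7; next at k=1:; next res becomes 2; next at k=2:; next res becomes 11; next at i=3:; next res becomes -16; next at k=0:; next res becomes -7; next at k=1:; next res becomes 2; next at k=2:; next res becomes 11; next at i=4:; next res becomes -16; next at k=0:; next res becomes -7; next at k=1:; next res becomes 2; next at k=2:; next res becomes 11; next tmp becomes -11; next final value -24; calc_v2: tmp becomes 17; next cur becomes -12; next (!(min((-tmp), abs((-1 + 4))) >= abs(c))) evaluates to true; next b becomes -68; next (!(!((tmp - 3) != max(2, b)))) evaluates to true; next b becomes 26; next res becomes 1; next at i=1:; next res becomes -16; next res becomes -7; next at k=1:; next res becomes 2; next at k=2:; next res becomes 11; next at i=2:; next res becomes -16; next res becomes -7; next at k=1:; next res becomes 2; next at k=2:; next res becomes 11; next at i=3:; next res becomes -16; next res becomes -7; next at k=1:; next res becomes 2; next at k=2:; next res becomes 11; next at i=4:; next res becomes -16; next res becomes -7; next at k=1:; next res becomes 2; next at k=2:; next res becomes 11; next tmp becomes -11; next final value -24; agreement on -24.
Sweeping the whole domain (96 inputs) finds no disagreement.
verdict: equivalent


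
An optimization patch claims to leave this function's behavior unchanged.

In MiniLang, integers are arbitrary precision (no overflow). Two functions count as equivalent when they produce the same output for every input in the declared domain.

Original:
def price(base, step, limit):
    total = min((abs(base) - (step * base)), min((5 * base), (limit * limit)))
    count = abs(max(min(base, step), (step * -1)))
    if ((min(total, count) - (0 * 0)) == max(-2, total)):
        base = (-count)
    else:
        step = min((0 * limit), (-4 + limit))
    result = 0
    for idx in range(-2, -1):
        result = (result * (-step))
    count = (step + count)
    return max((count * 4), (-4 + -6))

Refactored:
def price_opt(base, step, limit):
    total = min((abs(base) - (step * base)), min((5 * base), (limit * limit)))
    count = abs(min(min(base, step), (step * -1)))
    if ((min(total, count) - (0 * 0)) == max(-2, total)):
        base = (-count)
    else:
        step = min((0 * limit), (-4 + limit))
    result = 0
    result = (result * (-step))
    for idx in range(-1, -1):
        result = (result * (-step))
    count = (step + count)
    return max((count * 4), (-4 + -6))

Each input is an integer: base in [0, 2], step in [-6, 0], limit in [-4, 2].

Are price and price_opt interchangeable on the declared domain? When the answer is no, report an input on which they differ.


Although `max(min(base, step), (step * -1))` became `min(min(base, step), (step * -1))`, no input in the stated domain can expose it.
Tracing base=2, step=0, limit=-1: price: total becomes 1; next count becomes 0; next ((min(total, count) - (0 * 0)) == max(-2, total)) evaluates to false; next step becomes -5; next result becomes 0; next at idx=-2:; next result becomes 0; next count becomes -5; next final value -10 | price_opt: total becomes 1; next count becomes 0; next ((min(total, count) - (0 * 0)) == max(-2, total)) evaluates to false; next step becomes -5; next result becomes 0; next result becomes 0; next idx never enters its loop body; next count becomes -5; next final value -10 — matching result -10.
Sweeping the whole domain (147 inputs) finds no disagreement.
verdict: equivalent


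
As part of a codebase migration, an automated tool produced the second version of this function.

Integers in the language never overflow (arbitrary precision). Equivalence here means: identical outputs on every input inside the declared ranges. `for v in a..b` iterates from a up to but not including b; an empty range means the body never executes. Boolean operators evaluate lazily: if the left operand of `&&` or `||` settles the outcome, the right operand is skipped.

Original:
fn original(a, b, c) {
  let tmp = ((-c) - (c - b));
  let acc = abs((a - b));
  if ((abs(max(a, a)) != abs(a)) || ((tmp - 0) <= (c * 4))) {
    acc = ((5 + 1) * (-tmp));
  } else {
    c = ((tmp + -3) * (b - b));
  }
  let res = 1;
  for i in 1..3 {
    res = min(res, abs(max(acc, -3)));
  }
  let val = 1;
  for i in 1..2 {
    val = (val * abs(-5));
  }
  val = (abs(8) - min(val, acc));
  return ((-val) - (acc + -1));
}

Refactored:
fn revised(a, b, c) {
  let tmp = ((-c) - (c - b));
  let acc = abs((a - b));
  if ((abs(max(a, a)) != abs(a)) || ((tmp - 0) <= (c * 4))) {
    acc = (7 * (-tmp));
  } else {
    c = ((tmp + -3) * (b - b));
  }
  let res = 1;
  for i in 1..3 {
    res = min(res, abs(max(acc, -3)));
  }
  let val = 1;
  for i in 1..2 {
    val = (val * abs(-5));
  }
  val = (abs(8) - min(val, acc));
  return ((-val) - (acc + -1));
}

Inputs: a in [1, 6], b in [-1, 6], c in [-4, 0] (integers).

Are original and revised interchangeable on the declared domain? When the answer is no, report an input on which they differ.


On input a=1, b=-1, c=0, original returns -8 while revised returns -9.
verdict: not equivalent; witness: a=1, b=-1, c=0


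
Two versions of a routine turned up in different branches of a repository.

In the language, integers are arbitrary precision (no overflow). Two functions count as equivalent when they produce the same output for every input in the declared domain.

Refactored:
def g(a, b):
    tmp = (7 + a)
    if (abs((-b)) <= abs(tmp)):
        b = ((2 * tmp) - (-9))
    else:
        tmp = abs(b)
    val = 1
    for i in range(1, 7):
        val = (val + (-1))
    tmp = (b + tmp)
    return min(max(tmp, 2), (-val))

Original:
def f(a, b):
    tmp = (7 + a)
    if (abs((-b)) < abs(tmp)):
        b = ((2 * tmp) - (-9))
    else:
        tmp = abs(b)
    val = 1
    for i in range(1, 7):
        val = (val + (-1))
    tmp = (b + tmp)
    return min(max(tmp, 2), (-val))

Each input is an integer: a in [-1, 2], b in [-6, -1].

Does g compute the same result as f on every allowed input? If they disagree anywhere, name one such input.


The rewrite breaks on a=-1, b=-6, where the results are 2 and 5.
f: tmp = 6; (abs((-b)) < abs(tmp)) -> false; tmp = 6; val = 1; [i=1]; val = 0; [i=2]; val = -1; [i=3]; val = -2; [i=4]; val = -3; [i=5]; val = -4; [i=6]; val = -5; tmp = 0; return 2
g: tmp = 6; (abs((-b)) <= abs(tmp)) -> true; b = 21; val = 1; [i=1]; val = 0; [i=2]; val = -1; [i=3]; val = -2; [i=4]; val = -3; [i=5]; val = -4; [i=6]; val = -5; tmp = 27; return 5
verdict: not equivalent; witness: a=-1, b=-6


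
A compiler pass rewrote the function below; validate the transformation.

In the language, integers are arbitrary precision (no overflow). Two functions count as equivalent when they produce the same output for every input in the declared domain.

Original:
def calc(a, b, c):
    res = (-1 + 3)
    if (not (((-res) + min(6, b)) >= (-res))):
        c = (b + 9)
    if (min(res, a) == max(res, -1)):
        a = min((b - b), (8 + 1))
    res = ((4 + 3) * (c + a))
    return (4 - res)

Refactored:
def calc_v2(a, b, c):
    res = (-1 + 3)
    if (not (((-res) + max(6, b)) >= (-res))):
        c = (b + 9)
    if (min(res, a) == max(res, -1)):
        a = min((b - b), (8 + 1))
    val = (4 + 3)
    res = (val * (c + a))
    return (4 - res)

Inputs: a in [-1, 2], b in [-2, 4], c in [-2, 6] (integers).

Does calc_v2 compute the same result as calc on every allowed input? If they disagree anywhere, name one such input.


Consider the input a=-1, b=-2, c=-2.
calc: res := 2 | (not (((-res) + min(6, b)) >= (-res))): true | c := 7 | (min(res, a) == max(res, -1)): false | res := 42 | result -38
calc_v2: res := 2 | (not (((-res) + max(6, b)) >= (-res))): false | (min(res, a) == max(res, -1)): false | val := 7 | res := -21 | result 25
-38 != 25, so the rewrite changes behavior.
verdict: not equivalent; witness: a=-1, b=-2, c=-2


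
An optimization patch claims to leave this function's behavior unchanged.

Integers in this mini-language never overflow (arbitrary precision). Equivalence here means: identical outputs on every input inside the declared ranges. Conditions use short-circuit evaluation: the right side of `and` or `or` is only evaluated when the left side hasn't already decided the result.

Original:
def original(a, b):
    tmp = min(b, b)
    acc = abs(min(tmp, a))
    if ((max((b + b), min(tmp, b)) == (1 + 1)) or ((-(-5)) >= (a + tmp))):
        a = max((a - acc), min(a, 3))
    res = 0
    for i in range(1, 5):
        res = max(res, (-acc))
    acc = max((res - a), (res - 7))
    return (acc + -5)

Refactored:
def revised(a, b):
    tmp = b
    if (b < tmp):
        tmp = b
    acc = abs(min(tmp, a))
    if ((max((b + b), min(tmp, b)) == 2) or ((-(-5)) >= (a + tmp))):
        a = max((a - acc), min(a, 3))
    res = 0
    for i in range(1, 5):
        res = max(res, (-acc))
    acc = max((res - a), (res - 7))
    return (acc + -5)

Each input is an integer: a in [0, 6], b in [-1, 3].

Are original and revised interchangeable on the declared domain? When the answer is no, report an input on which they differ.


The two versions differ — the changes include branching structure differs; constant usage differs; comparison usage differs; min/max/abs usage differs; arithmetic usage differs; statement counts differ.
One worked example (a=2, b=3) — original: tmp := 3 | acc := 2 | ((max((b + b), min(tmp, b)) == (1 + 1)) or ((-(-5)) >= (a + tmp))): true | a := 2 | res := 0 | iter i=1: | res := 0 | iter i=2: | res := 0 | iter i=3: | res := 0 | iter i=4: | res := 0 | acc := -2 | result -7; revised: tmp := 3 | (b < tmp): false | acc := 2 | ((max((b + b), min(tmp, b)) == 2) or ((-(-5)) >= (a + tmp))): true | a := 2 | res := 0 | iter i=1: | res := 0 | iter i=2: | res := 0 | iter i=3: | res := 0 | iter i=4: | res := 0 | acc := -2 | result -7; agreement on -7.
Every one of the 35 inputs gives matching results.
verdict: equivalent


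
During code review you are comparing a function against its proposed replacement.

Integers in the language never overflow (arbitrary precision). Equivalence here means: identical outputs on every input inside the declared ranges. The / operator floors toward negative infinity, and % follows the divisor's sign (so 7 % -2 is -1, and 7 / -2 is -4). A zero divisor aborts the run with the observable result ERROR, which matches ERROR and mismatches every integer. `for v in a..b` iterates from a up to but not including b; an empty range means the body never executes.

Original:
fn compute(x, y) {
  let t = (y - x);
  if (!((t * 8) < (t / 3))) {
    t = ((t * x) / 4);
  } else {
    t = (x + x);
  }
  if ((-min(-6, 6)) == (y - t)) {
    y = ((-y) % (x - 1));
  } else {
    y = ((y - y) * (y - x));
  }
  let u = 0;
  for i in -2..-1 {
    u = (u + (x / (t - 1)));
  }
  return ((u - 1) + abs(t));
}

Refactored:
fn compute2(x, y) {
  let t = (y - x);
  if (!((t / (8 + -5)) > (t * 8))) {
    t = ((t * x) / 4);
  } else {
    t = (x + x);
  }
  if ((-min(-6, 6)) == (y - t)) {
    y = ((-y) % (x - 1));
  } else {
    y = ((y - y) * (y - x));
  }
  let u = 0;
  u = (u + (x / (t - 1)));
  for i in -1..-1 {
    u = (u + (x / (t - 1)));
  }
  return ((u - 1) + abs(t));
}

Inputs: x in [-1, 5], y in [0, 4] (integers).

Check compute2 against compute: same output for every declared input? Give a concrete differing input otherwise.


Side by side, the visible changes include: statement counts differ, plus constant usage differs, plus loop structure differs, plus comparison usage differs, plus arithmetic usage differs.
As a probe, take x=1, y=4: compute runs t = 3; (!((t * 8) < (t / 3))) -> true; t = 0; ((-min(-6, 6)) == (y - t)) -> false; y = 0; u = 0; [i=-2]; u = -1; return -2; compute2 runs t = 3; (!((t / (8 + -5)) > (t * 8))) -> true; t = 0; ((-min(-6, 6)) == (y - t)) -> false; y = 0; u = 0; u = -1; the i loop: no iterations; return -2; both end at -2.
An exhaustive pass over the 35 declared inputs shows identical outputs.
verdict: equivalent


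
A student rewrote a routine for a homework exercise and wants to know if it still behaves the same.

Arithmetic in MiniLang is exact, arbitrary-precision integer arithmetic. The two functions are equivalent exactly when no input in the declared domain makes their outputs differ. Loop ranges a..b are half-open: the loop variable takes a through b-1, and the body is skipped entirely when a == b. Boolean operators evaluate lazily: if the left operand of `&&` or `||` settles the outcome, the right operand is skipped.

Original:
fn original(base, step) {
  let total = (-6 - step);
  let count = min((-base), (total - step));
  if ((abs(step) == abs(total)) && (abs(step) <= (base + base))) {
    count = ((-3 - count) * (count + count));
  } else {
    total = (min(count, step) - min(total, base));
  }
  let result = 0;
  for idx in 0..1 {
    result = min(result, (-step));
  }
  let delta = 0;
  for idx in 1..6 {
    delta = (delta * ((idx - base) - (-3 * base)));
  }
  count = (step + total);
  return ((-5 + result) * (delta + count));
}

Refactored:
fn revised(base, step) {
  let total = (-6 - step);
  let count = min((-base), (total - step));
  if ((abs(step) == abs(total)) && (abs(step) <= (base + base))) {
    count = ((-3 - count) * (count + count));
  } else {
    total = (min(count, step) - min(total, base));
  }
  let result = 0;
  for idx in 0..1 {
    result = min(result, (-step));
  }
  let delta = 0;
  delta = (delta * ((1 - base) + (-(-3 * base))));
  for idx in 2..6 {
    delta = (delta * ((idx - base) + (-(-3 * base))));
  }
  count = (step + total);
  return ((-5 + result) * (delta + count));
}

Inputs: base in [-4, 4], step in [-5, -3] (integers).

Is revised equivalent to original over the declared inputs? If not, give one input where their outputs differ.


Side by side, the visible changes include: constant usage differs, loop structure differs, statement counts differ, arithmetic usage differs.
One worked example (base=0, step=-4) — original: total = -2; count = 0; ((abs(step) == abs(total)) && (abs(step) <= (base + base))) -> false; total = -2; result = 0; [idx=0]; result = 0; delta = 0; [idx=1]; delta = 0; [idx=2]; delta = 0; [idx=3]; delta = 0; [idx=4]; delta = 0; [idx=5]; delta = 0; count = -6; return 30; revised: total = -2; count = 0; ((abs(step) == abs(total)) && (abs(step) <= (base + base))) -> false; total = -2; result = 0; [idx=0]; result = 0; delta = 0; delta = 0; [idx=2]; delta = 0; [idx=3]; delta = 0; [idx=4]; delta = 0; [idx=5]; delta = 0; count = -6; return 30; agreement on 30.
An exhaustive pass over the 27 declared inputs shows identical outputs.
verdict: equivalent


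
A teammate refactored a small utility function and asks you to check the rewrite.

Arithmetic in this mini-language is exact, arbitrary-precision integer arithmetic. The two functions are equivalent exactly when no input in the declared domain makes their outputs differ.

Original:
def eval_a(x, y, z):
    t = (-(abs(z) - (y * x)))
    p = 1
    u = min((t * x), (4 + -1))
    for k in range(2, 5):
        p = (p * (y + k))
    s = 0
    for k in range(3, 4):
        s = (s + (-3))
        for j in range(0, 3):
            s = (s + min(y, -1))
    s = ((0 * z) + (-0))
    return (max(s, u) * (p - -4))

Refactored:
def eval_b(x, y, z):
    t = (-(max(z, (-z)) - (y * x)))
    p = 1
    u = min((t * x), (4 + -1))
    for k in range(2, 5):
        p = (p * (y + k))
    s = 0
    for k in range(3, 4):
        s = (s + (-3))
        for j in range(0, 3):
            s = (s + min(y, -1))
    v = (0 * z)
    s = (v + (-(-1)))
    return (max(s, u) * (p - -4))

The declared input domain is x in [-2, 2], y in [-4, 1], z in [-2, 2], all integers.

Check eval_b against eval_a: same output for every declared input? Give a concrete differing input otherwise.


There is a counterexample at x=-2, y=-4, z=-2: 0 on one side, 4 on the other.
eval_a: t := 6 | p := 1 | u := -12 | iter k=2: | p := -2 | iter k=3: | p := 2 | iter k=4: | p := 0 | s := 0 | iter k=3: | s := -3 | iter j=0: | s := -7 | iter j=1: | s := -11 | iter j=2: | s := -15 | s := 0 | result 0
eval_b: t := 6 | p := 1 | u := -12 | iter k=2: | p := -2 | iter k=3: | p := 2 | iter k=4: | p := 0 | s := 0 | iter k=3: | s := -3 | iter j=0: | s := -7 | iter j=1: | s := -11 | iter j=2: | s := -15 | v := 0 | s := 1 | result 4
verdict: not equivalent; witness: x=-2, y=-4, z=-2


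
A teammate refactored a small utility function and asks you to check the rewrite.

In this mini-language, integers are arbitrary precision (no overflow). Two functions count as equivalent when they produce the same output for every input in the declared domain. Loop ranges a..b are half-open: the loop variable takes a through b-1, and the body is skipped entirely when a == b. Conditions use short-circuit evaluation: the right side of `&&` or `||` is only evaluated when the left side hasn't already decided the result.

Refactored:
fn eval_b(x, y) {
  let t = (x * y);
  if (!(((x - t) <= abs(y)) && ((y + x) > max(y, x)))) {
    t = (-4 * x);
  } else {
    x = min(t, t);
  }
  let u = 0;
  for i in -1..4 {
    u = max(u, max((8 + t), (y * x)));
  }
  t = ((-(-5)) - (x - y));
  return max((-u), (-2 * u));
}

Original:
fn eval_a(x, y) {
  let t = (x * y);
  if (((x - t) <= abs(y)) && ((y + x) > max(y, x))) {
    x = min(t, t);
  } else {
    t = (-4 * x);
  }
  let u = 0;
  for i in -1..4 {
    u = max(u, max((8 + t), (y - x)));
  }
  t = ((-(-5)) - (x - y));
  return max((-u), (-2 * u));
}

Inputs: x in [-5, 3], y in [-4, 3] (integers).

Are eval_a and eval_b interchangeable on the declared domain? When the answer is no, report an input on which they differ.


Input x=2, y=3: -14 from eval_a versus -18 from eval_b.
verdict: not equivalent; witness: x=2, y=3


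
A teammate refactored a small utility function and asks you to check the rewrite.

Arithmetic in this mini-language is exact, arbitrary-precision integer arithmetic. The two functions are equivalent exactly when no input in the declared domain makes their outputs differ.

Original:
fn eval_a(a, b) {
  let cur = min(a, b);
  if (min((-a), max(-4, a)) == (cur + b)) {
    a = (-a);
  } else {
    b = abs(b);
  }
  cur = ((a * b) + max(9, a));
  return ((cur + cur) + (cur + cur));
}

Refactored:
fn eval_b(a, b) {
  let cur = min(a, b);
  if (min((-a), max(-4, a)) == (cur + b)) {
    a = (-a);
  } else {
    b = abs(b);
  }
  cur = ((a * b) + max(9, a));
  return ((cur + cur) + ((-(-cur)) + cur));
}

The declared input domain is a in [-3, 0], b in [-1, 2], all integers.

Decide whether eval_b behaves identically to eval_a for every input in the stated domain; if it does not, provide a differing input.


Behavior is preserved: although same computation, different form, the outputs never diverge.
As a probe, take a=-2, b=1: eval_a runs cur := -2 | (min((-a), max(-4, a)) == (cur + b)): false | b := 1 | cur := 7 | result 28; eval_b runs cur := -2 | (min((-a), max(-4, a)) == (cur + b)): false | b := 1 | cur := 7 | result 28; both end at 28.
Checked all 16 inputs in the declared domain: the outputs agree on every one.
verdict: equivalent


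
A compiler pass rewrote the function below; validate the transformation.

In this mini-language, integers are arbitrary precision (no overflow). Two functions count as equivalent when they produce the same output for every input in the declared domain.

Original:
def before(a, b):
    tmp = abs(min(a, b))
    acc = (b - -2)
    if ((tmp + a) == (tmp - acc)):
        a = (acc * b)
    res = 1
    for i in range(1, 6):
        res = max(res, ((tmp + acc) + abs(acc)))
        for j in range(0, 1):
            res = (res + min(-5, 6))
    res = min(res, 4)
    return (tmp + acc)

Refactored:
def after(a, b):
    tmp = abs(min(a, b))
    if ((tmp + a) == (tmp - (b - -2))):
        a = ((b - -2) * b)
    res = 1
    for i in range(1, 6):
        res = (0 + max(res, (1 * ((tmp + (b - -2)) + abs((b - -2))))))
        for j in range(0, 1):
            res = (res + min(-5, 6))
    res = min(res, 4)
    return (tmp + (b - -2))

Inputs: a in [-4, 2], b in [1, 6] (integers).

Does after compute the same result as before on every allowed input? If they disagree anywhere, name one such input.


Comparing the listings, the differences include: local variable names differ, constant usage differs, arithmetic usage differs, statement counts differ.
As a probe, take a=-2, b=3: before runs tmp = 2; acc = 5; ((tmp + a) == (tmp - acc)) -> false; res = 1; [i=1]; res = 12; [j=0]; res = 7; [i=2]; res = 12; [j=0]; res = 7; [i=3]; res = 12; [j=0]; res = 7; [i=4]; res = 12; [j=0]; res = 7; [i=5]; res = 12; [j=0]; res = 7; res = 4; return 7; after runs tmp = 2; ((tmp + a) == (tmp - (b - -2))) -> false; res = 1; [i=1]; res = 12; [j=0]; res = 7; [i=2]; res = 12; [j=0]; res = 7; [i=3]; res = 12; [j=0]; res = 7; [i=4]; res = 12; [j=0]; res = 7; [i=5]; res = 12; [j=0]; res = 7; res = 4; return 7; both end at 7.
Sweeping the whole domain (42 inputs) finds no disagreement.
verdict: equivalent


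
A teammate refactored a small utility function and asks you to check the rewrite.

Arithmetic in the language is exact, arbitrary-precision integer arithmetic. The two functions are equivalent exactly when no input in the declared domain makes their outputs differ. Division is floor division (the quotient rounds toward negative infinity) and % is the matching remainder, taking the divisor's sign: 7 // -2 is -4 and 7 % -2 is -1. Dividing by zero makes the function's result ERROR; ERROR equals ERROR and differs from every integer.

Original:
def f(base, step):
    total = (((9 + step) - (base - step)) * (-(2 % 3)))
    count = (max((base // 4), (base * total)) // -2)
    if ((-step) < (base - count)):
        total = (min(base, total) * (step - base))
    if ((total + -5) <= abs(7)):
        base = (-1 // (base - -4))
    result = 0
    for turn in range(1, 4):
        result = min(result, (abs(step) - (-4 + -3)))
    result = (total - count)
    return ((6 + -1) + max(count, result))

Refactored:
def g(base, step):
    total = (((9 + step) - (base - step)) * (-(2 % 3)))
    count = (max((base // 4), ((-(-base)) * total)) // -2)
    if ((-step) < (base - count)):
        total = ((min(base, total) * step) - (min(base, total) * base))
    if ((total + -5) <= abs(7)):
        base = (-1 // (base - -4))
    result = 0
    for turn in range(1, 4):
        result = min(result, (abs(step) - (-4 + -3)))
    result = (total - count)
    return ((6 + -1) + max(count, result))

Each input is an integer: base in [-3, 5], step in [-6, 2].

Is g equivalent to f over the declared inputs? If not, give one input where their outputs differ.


Side by side, the visible changes include: min/max/abs usage differs; arithmetic usage differs.
As a probe, take base=2, step=-5: f runs total := 6 | count := -6 | ((-step) < (base - count)): true | total := -14 | ((total + -5) <= abs(7)): true | base := -1 | result := 0 | iter turn=1: | result := 0 | iter turn=2: | result := 0 | iter turn=3: | result := 0 | result := -8 | result -1; g runs total := 6 | count := -6 | ((-step) < (base - count)): true | total := -14 | ((total + -5) <= abs(7)): true | base := -1 | result := 0 | iter turn=1: | result := 0 | iter turn=2: | result := 0 | iter turn=3: | result := 0 | result := -8 | result -1; both end at -1.
Checked all 81 inputs in the declared domain: the outputs agree on every one.
verdict: equivalent


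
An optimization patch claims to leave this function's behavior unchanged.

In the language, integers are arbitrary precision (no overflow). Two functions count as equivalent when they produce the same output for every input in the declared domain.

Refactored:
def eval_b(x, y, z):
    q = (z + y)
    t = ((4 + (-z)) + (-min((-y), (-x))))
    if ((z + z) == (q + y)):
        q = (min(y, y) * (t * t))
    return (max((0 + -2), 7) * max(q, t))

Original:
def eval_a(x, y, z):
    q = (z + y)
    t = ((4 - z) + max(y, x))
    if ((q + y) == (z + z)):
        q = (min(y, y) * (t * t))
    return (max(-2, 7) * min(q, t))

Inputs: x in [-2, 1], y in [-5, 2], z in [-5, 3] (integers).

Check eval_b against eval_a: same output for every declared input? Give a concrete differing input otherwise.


Input x=-2, y=-5, z=-5: -70 from eval_a versus 49 from eval_b.
verdict: not equivalent; witness: x=-2, y=-5, z=-5


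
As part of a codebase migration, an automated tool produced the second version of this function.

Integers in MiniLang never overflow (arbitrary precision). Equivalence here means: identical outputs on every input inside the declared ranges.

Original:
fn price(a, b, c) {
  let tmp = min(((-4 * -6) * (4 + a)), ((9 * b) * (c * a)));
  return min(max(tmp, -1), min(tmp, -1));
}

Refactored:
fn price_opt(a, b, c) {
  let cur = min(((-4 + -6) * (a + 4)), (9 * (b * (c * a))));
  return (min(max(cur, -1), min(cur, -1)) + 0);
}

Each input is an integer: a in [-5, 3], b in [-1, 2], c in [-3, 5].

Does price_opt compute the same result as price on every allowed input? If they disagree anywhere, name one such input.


There is a counterexample at a=-5, b=-1, c=0: -24 on one side, -1 on the other.
price: tmp=-24, then returns -24
price_opt: cur=0, then returns -1
verdict: not equivalent; witness: a=-5, b=-1, c=0


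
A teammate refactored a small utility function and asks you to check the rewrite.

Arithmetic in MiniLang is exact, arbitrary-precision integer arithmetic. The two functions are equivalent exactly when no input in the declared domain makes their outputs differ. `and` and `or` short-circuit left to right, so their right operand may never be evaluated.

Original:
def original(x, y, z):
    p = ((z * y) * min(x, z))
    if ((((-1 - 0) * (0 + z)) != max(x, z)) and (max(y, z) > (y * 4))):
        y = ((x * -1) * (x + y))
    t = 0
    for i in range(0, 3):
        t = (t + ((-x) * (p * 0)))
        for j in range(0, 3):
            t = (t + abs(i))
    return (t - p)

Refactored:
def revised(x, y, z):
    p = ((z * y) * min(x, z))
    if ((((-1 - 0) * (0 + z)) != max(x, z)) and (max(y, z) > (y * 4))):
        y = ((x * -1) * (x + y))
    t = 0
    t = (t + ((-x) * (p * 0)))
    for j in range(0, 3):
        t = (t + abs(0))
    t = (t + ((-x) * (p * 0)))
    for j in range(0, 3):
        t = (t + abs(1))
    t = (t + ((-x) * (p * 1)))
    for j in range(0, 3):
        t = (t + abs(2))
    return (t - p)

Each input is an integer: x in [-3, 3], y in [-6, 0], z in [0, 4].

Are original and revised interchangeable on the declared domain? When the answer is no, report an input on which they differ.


Take x=-3, y=-6, z=1.
original: p becomes 18; next ((((-1 - 0) * (0 + z)) != max(x, z)) and (max(y, z) > (y * 4))) evaluates to true; next y becomes -27; next t becomes 0; next at i=0:; next t becomes 0; next at j=0:; next t becomes 0; next at j=1:; next t becomes 0; next at j=2:; next t becomes 0; next at i=1:; next t becomes 0; next at j=0:; next t becomes 1; next at j=1:; next t becomes 2; next at j=2:; next t becomes 3; next at i=2:; next t becomes 3; next at j=0:; next t becomes 5; next at j=1:; next t becomes 7; next at j=2:; next t becomes 9; next final value -9
revised: p becomes 18; next ((((-1 - 0) * (0 + z)) != max(x, z)) and (max(y, z) > (y * 4))) evaluates to true; next y becomes -27; next t becomes 0; next t becomes 0; next at j=0:; next t becomes 0; next at j=1:; next t becomes 0; next at j=2:; next t becomes 0; next t becomes 0; next at j=0:; next t becomes 1; next at j=1:; next t becomes 2; next at j=2:; next t becomes 3; next t becomes 57; next at j=0:; next t becomes 59; next at j=1:; next t becomes 61; next at j=2:; next t becomes 63; next final value 45
-9 against 45: the behavior changed.
verdict: not equivalent; witness: x=-3, y=-6, z=1


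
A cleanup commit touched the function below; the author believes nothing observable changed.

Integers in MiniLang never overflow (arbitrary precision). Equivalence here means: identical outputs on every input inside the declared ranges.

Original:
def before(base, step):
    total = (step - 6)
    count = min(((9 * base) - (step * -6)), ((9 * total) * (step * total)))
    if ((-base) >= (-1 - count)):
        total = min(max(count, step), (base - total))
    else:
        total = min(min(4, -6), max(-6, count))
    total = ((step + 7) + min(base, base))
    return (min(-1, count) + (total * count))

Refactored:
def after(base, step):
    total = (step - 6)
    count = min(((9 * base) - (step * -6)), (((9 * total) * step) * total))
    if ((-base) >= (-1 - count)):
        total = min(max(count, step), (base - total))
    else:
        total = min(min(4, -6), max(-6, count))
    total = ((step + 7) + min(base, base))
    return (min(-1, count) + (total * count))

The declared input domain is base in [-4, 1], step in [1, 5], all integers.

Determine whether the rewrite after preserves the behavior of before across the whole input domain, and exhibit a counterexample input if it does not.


Equivalent — the differences include same computation, different form, yet no declared input distinguishes the two.
Spot check at base=-3, step=5 — before: total becomes -1; next count becomes 3; next ((-base) >= (-1 - count)) evaluates to true; next total becomes -2; next total becomes 9; next final value 26. after: total becomes -1; next count becomes 3; next ((-base) >= (-1 - count)) evaluates to true; next total becomes -2; next total becomes 9; next final value 26. Both give 26.
Every one of the 30 inputs gives matching results.
verdict: equivalent
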